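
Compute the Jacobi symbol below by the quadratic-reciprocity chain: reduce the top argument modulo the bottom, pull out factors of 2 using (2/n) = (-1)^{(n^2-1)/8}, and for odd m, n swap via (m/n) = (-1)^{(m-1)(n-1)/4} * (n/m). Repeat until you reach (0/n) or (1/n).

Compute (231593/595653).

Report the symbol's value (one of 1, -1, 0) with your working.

-1

reciprocity: (231593/595653) = +1·(595653/231593) since 231593 mod 4 = 1, 595653 mod 4 = 1; sign now +1
(595653/231593) = (132467/231593)   [reduce mod 231593]
reciprocity: (132467/231593) = +1·(231593/132467) since 132467 mod 4 = 3, 231593 mod 4 = 1; sign now +1
(231593/132467) = (99126/132467)   [reduce mod 132467]
99126 = 2^1·49563; (2/132467) = -1 since 132467 mod 8 = 3, so (99126/132467) = (-1)^1·(49563/132467); sign now -1
reciprocity: (49563/132467) = -1·(132467/49563) since 49563 mod 4 = 3, 132467 mod 4 = 3; sign now +1
(132467/49563) = (33341/49563)   [reduce mod 49563]
reciprocity: (33341/49563) = +1·(49563/33341) since 33341 mod 4 = 1, 49563 mod 4 = 3; sign now +1
(49563/33341) = (16222/33341)   [reduce mod 33341]
16222 = 2^1·8111; (2/33341) = -1 since 33341 mod 8 = 5, so (16222/33341) = (-1)^1·(8111/33341); sign now -1
reciprocity: (8111/33341) = +1·(33341/8111) since 8111 mod 4 = 3, 33341 mod 4 = 1; sign now -1
(33341/8111) = (897/8111)   [reduce mod 8111]
reciprocity: (897/8111) = +1·(8111/897) since 897 mod 4 = 1, 8111 mod 4 = 3; sign now -1
(8111/897) = (38/897)   [reduce mod 897]
38 = 2^1·19; (2/897) = +1 since 897 mod 8 = 1, so (38/897) = (+1)^1·(19/897); sign now -1
reciprocity: (19/897) = +1·(897/19) since 19 mod 4 = 3, 897 mod 4 = 1; sign now -1
(897/19) = (4/19)   [reduce mod 19]
4 = 2^2·1; (2/19) = -1 since 19 mod 8 = 3, so (4/19) = (-1)^2·(1/19); sign now -1
(1/19) = 1; final value = sign = -1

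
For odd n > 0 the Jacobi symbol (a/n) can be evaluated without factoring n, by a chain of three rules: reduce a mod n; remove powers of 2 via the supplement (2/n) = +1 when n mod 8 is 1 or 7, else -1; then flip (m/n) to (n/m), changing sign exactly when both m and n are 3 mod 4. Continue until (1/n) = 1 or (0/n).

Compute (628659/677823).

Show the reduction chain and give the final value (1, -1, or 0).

0

flip (628659/677823) -> (677823/628659): both odd, 628659 mod 4 = 3, 677823 mod 4 = 3, so the flip contributes -1; sign now -1
(677823/628659): 677823 mod 628659 = 49164, so (677823/628659) = (49164/628659)
factor out 2^2: 49164 = 2^2·12291; with 628659 mod 8 = 3, (2/628659) = -1; sign now -1; continue with (12291/628659)
flip (12291/628659) -> (628659/12291): both odd, 12291 mod 4 = 3, 628659 mod 4 = 3, so the flip contributes -1; sign now +1
(628659/12291): 628659 mod 12291 = 1818, so (628659/12291) = (1818/12291)
factor out 2^1: 1818 = 2^1·909; with 12291 mod 8 = 3, (2/12291) = -1; sign now -1; continue with (909/12291)
flip (909/12291) -> (12291/909): both odd, 909 mod 4 = 1, 12291 mod 4 = 3, so the flip contributes +1; sign now -1
(12291/909): 12291 mod 909 = 474, so (12291/909) = (474/909)
factor out 2^1: 474 = 2^1·237; with 909 mod 8 = 5, (2/909) = -1; sign now +1; continue with (237/909)
flip (237/909) -> (909/237): both odd, 237 mod 4 = 1, 909 mod 4 = 1, so the flip contributes +1; sign now +1
(909/237): 909 mod 237 = 198, so (909/237) = (198/237)
factor out 2^1: 198 = 2^1·99; with 237 mod 8 = 5, (2/237) = -1; sign now -1; continue with (99/237)
flip (99/237) -> (237/99): both odd, 99 mod 4 = 3, 237 mod 4 = 1, so the flip contributes +1; sign now -1
(237/99): 237 mod 99 = 39, so (237/99) = (39/99)
flip (39/99) -> (99/39): both odd, 39 mod 4 = 3, 99 mod 4 = 3, so the flip contributes -1; sign now +1
(99/39): 99 mod 39 = 21, so (99/39) = (21/39)
flip (21/39) -> (39/21): both odd, 21 mod 4 = 1, 39 mod 4 = 3, so the flip contributes +1; sign now +1
(39/21): 39 mod 21 = 18, so (39/21) = (18/21)
factor out 2^1: 18 = 2^1·9; with 21 mod 8 = 5, (2/21) = -1; sign now -1; continue with (9/21)
flip (9/21) -> (21/9): both odd, 9 mod 4 = 1, 21 mod 4 = 1, so the flip contributes +1; sign now -1
(21/9): 21 mod 9 = 3, so (21/9) = (3/9)
flip (3/9) -> (9/3): both odd, 3 mod 4 = 3, 9 mod 4 = 1, so the flip contributes +1; sign now -1
(9/3): 9 mod 3 = 0, so (9/3) = (0/3)
reached (0/3); gcd(a, n) > 1, so (0/3) = 0 and the symbol is 0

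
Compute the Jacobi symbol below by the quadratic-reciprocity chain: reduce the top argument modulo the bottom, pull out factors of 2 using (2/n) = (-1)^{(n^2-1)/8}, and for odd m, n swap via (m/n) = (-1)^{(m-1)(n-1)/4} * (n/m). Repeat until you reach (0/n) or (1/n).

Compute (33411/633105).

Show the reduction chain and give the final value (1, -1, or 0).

reciprocity: (33411/633105) = +1·(633105/33411) since 33411 mod 4 = 3, 633105 mod 4 = 1; sign now +1
(633105/33411) = (31707/33411)   [reduce mod 33411]
reciprocity: (31707/33411) = -1·(33411/31707) since 31707 mod 4 = 3, 33411 mod 4 = 3; sign now -1
(33411/31707) = (1704/31707)   [reduce mod 31707]
1704 = 2^3·213; (2/31707) = -1 since 31707 mod 8 = 3, so (1704/31707) = (-1)^3·(213/31707); sign now +1
reciprocity: (213/31707) = +1·(31707/213) since 213 mod 4 = 1, 31707 mod 4 = 3; sign now +1
(31707/213) = (183/213)   [reduce mod 213]
reciprocity: (183/213) = +1·(213/183) since 183 mod 4 = 3, 213 mod 4 = 1; sign now +1
(213/183) = (30/183)   [reduce mod 183]
30 = 2^1·15; (2/183) = +1 since 183 mod 8 = 7, so (30/183) = (+1)^1·(15/183); sign now +1
reciprocity: (15/183) = -1·(183/15) since 15 mod 4 = 3, 183 mod 4 = 3; sign now -1
(183/15) = (3/15)   [reduce mod 15]
reciprocity: (3/15) = -1·(15/3) since 3 mod 4 = 3, 15 mod 4 = 3; sign now +1
(15/3) = (0/3)   [reduce mod 3]
(0/3) = 0   [gcd(a, n) > 1]; final value = 0

0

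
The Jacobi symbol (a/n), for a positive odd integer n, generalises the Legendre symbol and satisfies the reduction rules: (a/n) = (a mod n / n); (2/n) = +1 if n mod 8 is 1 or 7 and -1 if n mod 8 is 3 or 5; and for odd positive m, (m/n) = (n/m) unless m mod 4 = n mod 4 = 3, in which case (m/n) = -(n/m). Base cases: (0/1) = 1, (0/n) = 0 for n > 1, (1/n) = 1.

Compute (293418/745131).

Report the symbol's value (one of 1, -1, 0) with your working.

0

factor out 2^1: 293418 = 2^1·146709; with 745131 mod 8 = 3, (2/745131) = -1; sign now -1; continue with (146709/745131)
flip (146709/745131) -> (745131/146709): both odd, 146709 mod 4 = 1, 745131 mod 4 = 3, so the flip contributes +1; sign now -1
(745131/146709): 745131 mod 146709 = 11586, so (745131/146709) = (11586/146709)
factor out 2^1: 11586 = 2^1·5793; with 146709 mod 8 = 5, (2/146709) = -1; sign now +1; continue with (5793/146709)
flip (5793/146709) -> (146709/5793): both odd, 5793 mod 4 = 1, 146709 mod 4 = 1, so the flip contributes +1; sign now +1
(146709/5793): 146709 mod 5793 = 1884, so (146709/5793) = (1884/5793)
factor out 2^2: 1884 = 2^2·471; with 5793 mod 8 = 1, (2/5793) = +1; sign now +1; continue with (471/5793)
flip (471/5793) -> (5793/471): both odd, 471 mod 4 = 3, 5793 mod 4 = 1, so the flip contributes +1; sign now +1
(5793/471): 5793 mod 471 = 141, so (5793/471) = (141/471)
flip (141/471) -> (471/141): both odd, 141 mod 4 = 1, 471 mod 4 = 3, so the flip contributes +1; sign now +1
(471/141): 471 mod 141 = 48, so (471/141) = (48/141)
factor out 2^4: 48 = 2^4·3; with 141 mod 8 = 5, (2/141) = -1; sign now +1; continue with (3/141)
flip (3/141) -> (141/3): both odd, 3 mod 4 = 3, 141 mod 4 = 1, so the flip contributes +1; sign now +1
(141/3): 141 mod 3 = 0, so (141/3) = (0/3)
reached (0/3); gcd(a, n) > 1, so (0/3) = 0 and the symbol is 0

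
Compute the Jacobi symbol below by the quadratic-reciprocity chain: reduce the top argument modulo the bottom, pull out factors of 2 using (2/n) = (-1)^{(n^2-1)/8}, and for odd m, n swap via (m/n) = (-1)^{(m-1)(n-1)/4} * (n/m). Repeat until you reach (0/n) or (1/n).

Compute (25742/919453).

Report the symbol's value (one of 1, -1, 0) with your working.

factor out 2^1: 25742 = 2^1·12871; with 919453 mod 8 = 5, (2/919453) = -1; sign now -1; continue with (12871/919453)
flip (12871/919453) -> (919453/12871): both odd, 12871 mod 4 = 3, 919453 mod 4 = 1, so the flip contributes +1; sign now -1
(919453/12871): 919453 mod 12871 = 5612, so (919453/12871) = (5612/12871)
factor out 2^2: 5612 = 2^2·1403; with 12871 mod 8 = 7, (2/12871) = +1; sign now -1; continue with (1403/12871)
flip (1403/12871) -> (12871/1403): both odd, 1403 mod 4 = 3, 12871 mod 4 = 3, so the flip contributes -1; sign now +1
(12871/1403): 12871 mod 1403 = 244, so (12871/1403) = (244/1403)
factor out 2^2: 244 = 2^2·61; with 1403 mod 8 = 3, (2/1403) = -1; sign now +1; continue with (61/1403)
flip (61/1403) -> (1403/61): both odd, 61 mod 4 = 1, 1403 mod 4 = 3, so the flip contributes +1; sign now +1
(1403/61): 1403 mod 61 = 0, so (1403/61) = (0/61)
reached (0/61); gcd(a, n) > 1, so (0/61) = 0 and the symbol is 0

0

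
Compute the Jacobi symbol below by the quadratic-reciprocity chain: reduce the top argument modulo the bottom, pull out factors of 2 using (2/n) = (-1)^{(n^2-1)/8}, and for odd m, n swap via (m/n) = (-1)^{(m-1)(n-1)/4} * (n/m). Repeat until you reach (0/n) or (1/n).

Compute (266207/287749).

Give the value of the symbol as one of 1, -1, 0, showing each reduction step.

-1

reciprocity: (266207/287749) = +1·(287749/266207) since 266207 mod 4 = 3, 287749 mod 4 = 1; sign now +1
(287749/266207) = (21542/266207)   [reduce mod 266207]
21542 = 2^1·10771; (2/266207) = +1 since 266207 mod 8 = 7, so (21542/266207) = (+1)^1·(10771/266207); sign now +1
reciprocity: (10771/266207) = -1·(266207/10771) since 10771 mod 4 = 3, 266207 mod 4 = 3; sign now -1
(266207/10771) = (7703/10771)   [reduce mod 10771]
reciprocity: (7703/10771) = -1·(10771/7703) since 7703 mod 4 = 3, 10771 mod 4 = 3; sign now +1
(10771/7703) = (3068/7703)   [reduce mod 7703]
3068 = 2^2·767; (2/7703) = +1 since 7703 mod 8 = 7, so (3068/7703) = (+1)^2·(767/7703); sign now +1
reciprocity: (767/7703) = -1·(7703/767) since 767 mod 4 = 3, 7703 mod 4 = 3; sign now -1
(7703/767) = (33/767)   [reduce mod 767]
reciprocity: (33/767) = +1·(767/33) since 33 mod 4 = 1, 767 mod 4 = 3; sign now -1
(767/33) = (8/33)   [reduce mod 33]
8 = 2^3·1; (2/33) = +1 since 33 mod 8 = 1, so (8/33) = (+1)^3·(1/33); sign now -1
(1/33) = 1; final value = sign = -1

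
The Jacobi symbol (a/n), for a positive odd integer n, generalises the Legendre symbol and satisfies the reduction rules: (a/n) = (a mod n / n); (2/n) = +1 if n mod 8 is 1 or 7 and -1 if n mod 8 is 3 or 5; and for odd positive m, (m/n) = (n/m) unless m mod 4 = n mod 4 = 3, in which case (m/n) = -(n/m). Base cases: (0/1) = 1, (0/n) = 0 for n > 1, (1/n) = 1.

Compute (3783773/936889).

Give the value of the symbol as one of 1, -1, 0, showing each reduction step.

1

(3783773/936889): 3783773 mod 936889 = 36217, so (3783773/936889) = (36217/936889)
flip (36217/936889) -> (936889/36217): both odd, 36217 mod 4 = 1, 936889 mod 4 = 1, so the flip contributes +1; sign now +1
(936889/36217): 936889 mod 36217 = 31464, so (936889/36217) = (31464/36217)
factor out 2^3: 31464 = 2^3·3933; with 36217 mod 8 = 1, (2/36217) = +1; sign now +1; continue with (3933/36217)
flip (3933/36217) -> (36217/3933): both odd, 3933 mod 4 = 1, 36217 mod 4 = 1, so the flip contributes +1; sign now +1
(36217/3933): 36217 mod 3933 = 820, so (36217/3933) = (820/3933)
factor out 2^2: 820 = 2^2·205; with 3933 mod 8 = 5, (2/3933) = -1; sign now +1; continue with (205/3933)
flip (205/3933) -> (3933/205): both odd, 205 mod 4 = 1, 3933 mod 4 = 1, so the flip contributes +1; sign now +1
(3933/205): 3933 mod 205 = 38, so (3933/205) = (38/205)
factor out 2^1: 38 = 2^1·19; with 205 mod 8 = 5, (2/205) = -1; sign now -1; continue with (19/205)
flip (19/205) -> (205/19): both odd, 19 mod 4 = 3, 205 mod 4 = 1, so the flip contributes +1; sign now -1
(205/19): 205 mod 19 = 15, so (205/19) = (15/19)
flip (15/19) -> (19/15): both odd, 15 mod 4 = 3, 19 mod 4 = 3, so the flip contributes -1; sign now +1
(19/15): 19 mod 15 = 4, so (19/15) = (4/15)
factor out 2^2: 4 = 2^2·1; with 15 mod 8 = 7, (2/15) = +1; sign now +1; continue with (1/15)
reached (1/15) = 1, so the symbol is +1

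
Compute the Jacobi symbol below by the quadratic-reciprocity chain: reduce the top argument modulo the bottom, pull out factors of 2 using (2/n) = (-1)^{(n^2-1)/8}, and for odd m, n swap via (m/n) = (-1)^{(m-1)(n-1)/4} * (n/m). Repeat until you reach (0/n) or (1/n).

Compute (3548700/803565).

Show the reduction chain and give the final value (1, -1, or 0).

0

(3548700/803565) = (334440/803565)   [reduce mod 803565]
334440 = 2^3·41805; (2/803565) = -1 since 803565 mod 8 = 5, so (334440/803565) = (-1)^3·(41805/803565); sign now -1
reciprocity: (41805/803565) = +1·(803565/41805) since 41805 mod 4 = 1, 803565 mod 4 = 1; sign now -1
(803565/41805) = (9270/41805)   [reduce mod 41805]
9270 = 2^1·4635; (2/41805) = -1 since 41805 mod 8 = 5, so (9270/41805) = (-1)^1·(4635/41805); sign now +1
reciprocity: (4635/41805) = +1·(41805/4635) since 4635 mod 4 = 3, 41805 mod 4 = 1; sign now +1
(41805/4635) = (90/4635)   [reduce mod 4635]
90 = 2^1·45; (2/4635) = -1 since 4635 mod 8 = 3, so (90/4635) = (-1)^1·(45/4635); sign now -1
reciprocity: (45/4635) = +1·(4635/45) since 45 mod 4 = 1, 4635 mod 4 = 3; sign now -1
(4635/45) = (0/45)   [reduce mod 45]
(0/45) = 0   [gcd(a, n) > 1]; final value = 0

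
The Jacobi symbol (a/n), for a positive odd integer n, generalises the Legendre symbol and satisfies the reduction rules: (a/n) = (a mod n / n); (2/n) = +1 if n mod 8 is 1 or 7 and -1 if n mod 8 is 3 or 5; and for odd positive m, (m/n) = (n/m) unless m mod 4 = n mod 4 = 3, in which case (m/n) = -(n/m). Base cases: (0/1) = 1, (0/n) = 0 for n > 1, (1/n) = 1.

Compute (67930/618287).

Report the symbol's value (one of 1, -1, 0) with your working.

factor out 2^1: 67930 = 2^1·33965; with 618287 mod 8 = 7, (2/618287) = +1; sign now +1; continue with (33965/618287)
flip (33965/618287) -> (618287/33965): both odd, 33965 mod 4 = 1, 618287 mod 4 = 3, so the flip contributes +1; sign now +1
(618287/33965): 618287 mod 33965 = 6917, so (618287/33965) = (6917/33965)
flip (6917/33965) -> (33965/6917): both odd, 6917 mod 4 = 1, 33965 mod 4 = 1, so the flip contributes +1; sign now +1
(33965/6917): 33965 mod 6917 = 6297, so (33965/6917) = (6297/6917)
flip (6297/6917) -> (6917/6297): both odd, 6297 mod 4 = 1, 6917 mod 4 = 1, so the flip contributes +1; sign now +1
(6917/6297): 6917 mod 6297 = 620, so (6917/6297) = (620/6297)
factor out 2^2: 620 = 2^2·155; with 6297 mod 8 = 1, (2/6297) = +1; sign now +1; continue with (155/6297)
flip (155/6297) -> (6297/155): both odd, 155 mod 4 = 3, 6297 mod 4 = 1, so the flip contributes +1; sign now +1
(6297/155): 6297 mod 155 = 97, so (6297/155) = (97/155)
flip (97/155) -> (155/97): both odd, 97 mod 4 = 1, 155 mod 4 = 3, so the flip contributes +1; sign now +1
(155/97): 155 mod 97 = 58, so (155/97) = (58/97)
factor out 2^1: 58 = 2^1·29; with 97 mod 8 = 1, (2/97) = +1; sign now +1; continue with (29/97)
flip (29/97) -> (97/29): both odd, 29 mod 4 = 1, 97 mod 4 = 1, so the flip contributes +1; sign now +1
(97/29): 97 mod 29 = 10, so (97/29) = (10/29)
factor out 2^1: 10 = 2^1·5; with 29 mod 8 = 5, (2/29) = -1; sign now -1; continue with (5/29)
flip (5/29) -> (29/5): both odd, 5 mod 4 = 1, 29 mod 4 = 1, so the flip contributes +1; sign now -1
(29/5): 29 mod 5 = 4, so (29/5) = (4/5)
factor out 2^2: 4 = 2^2·1; with 5 mod 8 = 5, (2/5) = -1; sign now -1; continue with (1/5)
reached (1/5) = 1, so the symbol is -1

-1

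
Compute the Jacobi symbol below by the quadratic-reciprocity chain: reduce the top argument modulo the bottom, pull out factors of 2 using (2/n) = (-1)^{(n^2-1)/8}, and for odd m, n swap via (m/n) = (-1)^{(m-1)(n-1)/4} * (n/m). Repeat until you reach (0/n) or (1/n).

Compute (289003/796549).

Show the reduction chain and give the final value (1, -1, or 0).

flip (289003/796549) -> (796549/289003): both odd, 289003 mod 4 = 3, 796549 mod 4 = 1, so the flip contributes +1; sign now +1
(796549/289003): 796549 mod 289003 = 218543, so (796549/289003) = (218543/289003)
flip (218543/289003) -> (289003/218543): both odd, 218543 mod 4 = 3, 289003 mod 4 = 3, so the flip contributes -1; sign now -1
(289003/218543): 289003 mod 218543 = 70460, so (289003/218543) = (70460/218543)
factor out 2^2: 70460 = 2^2·17615; with 218543 mod 8 = 7, (2/218543) = +1; sign now -1; continue with (17615/218543)
flip (17615/218543) -> (218543/17615): both odd, 17615 mod 4 = 3, 218543 mod 4 = 3, so the flip contributes -1; sign now +1
(218543/17615): 218543 mod 17615 = 7163, so (218543/17615) = (7163/17615)
flip (7163/17615) -> (17615/7163): both odd, 7163 mod 4 = 3, 17615 mod 4 = 3, so the flip contributes -1; sign now -1
(17615/7163): 17615 mod 7163 = 3289, so (17615/7163) = (3289/7163)
flip (3289/7163) -> (7163/3289): both odd, 3289 mod 4 = 1, 7163 mod 4 = 3, so the flip contributes +1; sign now -1
(7163/3289): 7163 mod 3289 = 585, so (7163/3289) = (585/3289)
flip (585/3289) -> (3289/585): both odd, 585 mod 4 = 1, 3289 mod 4 = 1, so the flip contributes +1; sign now -1
(3289/585): 3289 mod 585 = 364, so (3289/585) = (364/585)
factor out 2^2: 364 = 2^2·91; with 585 mod 8 = 1, (2/585) = +1; sign now -1; continue with (91/585)
flip (91/585) -> (585/91): both odd, 91 mod 4 = 3, 585 mod 4 = 1, so the flip contributes +1; sign now -1
(585/91): 585 mod 91 = 39, so (585/91) = (39/91)
flip (39/91) -> (91/39): both odd, 39 mod 4 = 3, 91 mod 4 = 3, so the flip contributes -1; sign now +1
(91/39): 91 mod 39 = 13, so (91/39) = (13/39)
flip (13/39) -> (39/13): both odd, 13 mod 4 = 1, 39 mod 4 = 3, so the flip contributes +1; sign now +1
(39/13): 39 mod 13 = 0, so (39/13) = (0/13)
reached (0/13); gcd(a, n) > 1, so (0/13) = 0 and the symbol is 0

0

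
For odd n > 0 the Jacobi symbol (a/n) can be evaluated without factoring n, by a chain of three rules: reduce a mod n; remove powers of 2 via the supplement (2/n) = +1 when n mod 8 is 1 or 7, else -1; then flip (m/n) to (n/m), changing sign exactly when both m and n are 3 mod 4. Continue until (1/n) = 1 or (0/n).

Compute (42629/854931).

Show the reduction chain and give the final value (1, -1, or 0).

reciprocity: (42629/854931) = +1·(854931/42629) since 42629 mod 4 = 1, 854931 mod 4 = 3; sign now +1
(854931/42629) = (2351/42629)   [reduce mod 42629]
reciprocity: (2351/42629) = +1·(42629/2351) since 2351 mod 4 = 3, 42629 mod 4 = 1; sign now +1
(42629/2351) = (311/2351)   [reduce mod 2351]
reciprocity: (311/2351) = -1·(2351/311) since 311 mod 4 = 3, 2351 mod 4 = 3; sign now -1
(2351/311) = (174/311)   [reduce mod 311]
174 = 2^1·87; (2/311) = +1 since 311 mod 8 = 7, so (174/311) = (+1)^1·(87/311); sign now -1
reciprocity: (87/311) = -1·(311/87) since 87 mod 4 = 3, 311 mod 4 = 3; sign now +1
(311/87) = (50/87)   [reduce mod 87]
50 = 2^1·25; (2/87) = +1 since 87 mod 8 = 7, so (50/87) = (+1)^1·(25/87); sign now +1
reciprocity: (25/87) = +1·(87/25) since 25 mod 4 = 1, 87 mod 4 = 3; sign now +1
(87/25) = (12/25)   [reduce mod 25]
12 = 2^2·3; (2/25) = +1 since 25 mod 8 = 1, so (12/25) = (+1)^2·(3/25); sign now +1
reciprocity: (3/25) = +1·(25/3) since 3 mod 4 = 3, 25 mod 4 = 1; sign now +1
(25/3) = (1/3)   [reduce mod 3]
(1/3) = 1; final value = sign = +1

1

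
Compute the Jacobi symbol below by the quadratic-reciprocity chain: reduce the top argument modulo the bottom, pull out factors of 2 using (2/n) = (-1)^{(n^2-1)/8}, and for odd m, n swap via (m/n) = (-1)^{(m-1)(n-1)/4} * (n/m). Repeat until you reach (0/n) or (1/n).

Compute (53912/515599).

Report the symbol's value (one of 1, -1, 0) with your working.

-1

factor out 2^3: 53912 = 2^3·6739; with 515599 mod 8 = 7, (2/515599) = +1; sign now +1; continue with (6739/515599)
flip (6739/515599) -> (515599/6739): both odd, 6739 mod 4 = 3, 515599 mod 4 = 3, so the flip contributes -1; sign now -1
(515599/6739): 515599 mod 6739 = 3435, so (515599/6739) = (3435/6739)
flip (3435/6739) -> (6739/3435): both odd, 3435 mod 4 = 3, 6739 mod 4 = 3, so the flip contributes -1; sign now +1
(6739/3435): 6739 mod 3435 = 3304, so (6739/3435) = (3304/3435)
factor out 2^3: 3304 = 2^3·413; with 3435 mod 8 = 3, (2/3435) = -1; sign now -1; continue with (413/3435)
flip (413/3435) -> (3435/413): both odd, 413 mod 4 = 1, 3435 mod 4 = 3, so the flip contributes +1; sign now -1
(3435/413): 3435 mod 413 = 131, so (3435/413) = (131/413)
flip (131/413) -> (413/131): both odd, 131 mod 4 = 3, 413 mod 4 = 1, so the flip contributes +1; sign now -1
(413/131): 413 mod 131 = 20, so (413/131) = (20/131)
factor out 2^2: 20 = 2^2·5; with 131 mod 8 = 3, (2/131) = -1; sign now -1; continue with (5/131)
flip (5/131) -> (131/5): both odd, 5 mod 4 = 1, 131 mod 4 = 3, so the flip contributes +1; sign now -1
(131/5): 131 mod 5 = 1, so (131/5) = (1/5)
reached (1/5) = 1, so the symbol is -1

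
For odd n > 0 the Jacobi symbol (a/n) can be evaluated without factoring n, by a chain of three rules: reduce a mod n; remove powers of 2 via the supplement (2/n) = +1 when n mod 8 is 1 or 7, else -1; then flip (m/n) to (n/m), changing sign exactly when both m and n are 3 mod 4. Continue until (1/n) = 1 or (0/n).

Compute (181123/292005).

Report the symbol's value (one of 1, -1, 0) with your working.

flip (181123/292005) -> (292005/181123): both odd, 181123 mod 4 = 3, 292005 mod 4 = 1, so the flip contributes +1; sign now +1
(292005/181123): 292005 mod 181123 = 110882, so (292005/181123) = (110882/181123)
factor out 2^1: 110882 = 2^1·55441; with 181123 mod 8 = 3, (2/181123) = -1; sign now -1; continue with (55441/181123)
flip (55441/181123) -> (181123/55441): both odd, 55441 mod 4 = 1, 181123 mod 4 = 3, so the flip contributes +1; sign now -1
(181123/55441): 181123 mod 55441 = 14800, so (181123/55441) = (14800/55441)
factor out 2^4: 14800 = 2^4·925; with 55441 mod 8 = 1, (2/55441) = +1; sign now -1; continue with (925/55441)
flip (925/55441) -> (55441/925): both odd, 925 mod 4 = 1, 55441 mod 4 = 1, so the flip contributes +1; sign now -1
(55441/925): 55441 mod 925 = 866, so (55441/925) = (866/925)
factor out 2^1: 866 = 2^1·433; with 925 mod 8 = 5, (2/925) = -1; sign now +1; continue with (433/925)
flip (433/925) -> (925/433): both odd, 433 mod 4 = 1, 925 mod 4 = 1, so the flip contributes +1; sign now +1
(925/433): 925 mod 433 = 59, so (925/433) = (59/433)
flip (59/433) -> (433/59): both odd, 59 mod 4 = 3, 433 mod 4 = 1, so the flip contributes +1; sign now +1
(433/59): 433 mod 59 = 20, so (433/59) = (20/59)
factor out 2^2: 20 = 2^2·5; with 59 mod 8 = 3, (2/59) = -1; sign now +1; continue with (5/59)
flip (5/59) -> (59/5): both odd, 5 mod 4 = 1, 59 mod 4 = 3, so the flip contributes +1; sign now +1
(59/5): 59 mod 5 = 4, so (59/5) = (4/5)
factor out 2^2: 4 = 2^2·1; with 5 mod 8 = 5, (2/5) = -1; sign now +1; continue with (1/5)
reached (1/5) = 1, so the symbol is +1

1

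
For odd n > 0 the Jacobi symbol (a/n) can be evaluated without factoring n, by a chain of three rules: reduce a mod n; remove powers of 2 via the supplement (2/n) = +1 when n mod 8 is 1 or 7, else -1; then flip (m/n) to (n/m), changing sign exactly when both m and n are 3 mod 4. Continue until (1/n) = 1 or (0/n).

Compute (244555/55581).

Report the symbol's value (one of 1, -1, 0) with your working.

(244555/55581): 244555 mod 55581 = 22231, so (244555/55581) = (22231/55581)
flip (22231/55581) -> (55581/22231): both odd, 22231 mod 4 = 3, 55581 mod 4 = 1, so the flip contributes +1; sign now +1
(55581/22231): 55581 mod 22231 = 11119, so (55581/22231) = (11119/22231)
flip (11119/22231) -> (22231/11119): both odd, 11119 mod 4 = 3, 22231 mod 4 = 3, so the flip contributes -1; sign now -1
(22231/11119): 22231 mod 11119 = 11112, so (22231/11119) = (11112/11119)
factor out 2^3: 11112 = 2^3·1389; with 11119 mod 8 = 7, (2/11119) = +1; sign now -1; continue with (1389/11119)
flip (1389/11119) -> (11119/1389): both odd, 1389 mod 4 = 1, 11119 mod 4 = 3, so the flip contributes +1; sign now -1
(11119/1389): 11119 mod 1389 = 7, so (11119/1389) = (7/1389)
flip (7/1389) -> (1389/7): both odd, 7 mod 4 = 3, 1389 mod 4 = 1, so the flip contributes +1; sign now -1
(1389/7): 1389 mod 7 = 3, so (1389/7) = (3/7)
flip (3/7) -> (7/3): both odd, 3 mod 4 = 3, 7 mod 4 = 3, so the flip contributes -1; sign now +1
(7/3): 7 mod 3 = 1, so (7/3) = (1/3)
reached (1/3) = 1, so the symbol is +1

1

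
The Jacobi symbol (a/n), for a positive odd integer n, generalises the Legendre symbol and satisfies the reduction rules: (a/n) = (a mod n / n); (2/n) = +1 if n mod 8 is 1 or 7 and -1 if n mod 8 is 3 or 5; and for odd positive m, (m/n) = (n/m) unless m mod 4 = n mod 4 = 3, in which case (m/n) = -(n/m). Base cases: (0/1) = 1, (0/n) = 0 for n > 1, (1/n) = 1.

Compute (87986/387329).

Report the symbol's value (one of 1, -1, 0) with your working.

factor out 2^1: 87986 = 2^1·43993; with 387329 mod 8 = 1, (2/387329) = +1; sign now +1; continue with (43993/387329)
flip (43993/387329) -> (387329/43993): both odd, 43993 mod 4 = 1, 387329 mod 4 = 1, so the flip contributes +1; sign now +1
(387329/43993): 387329 mod 43993 = 35385, so (387329/43993) = (35385/43993)
flip (35385/43993) -> (43993/35385): both odd, 35385 mod 4 = 1, 43993 mod 4 = 1, so the flip contributes +1; sign now +1
(43993/35385): 43993 mod 35385 = 8608, so (43993/35385) = (8608/35385)
factor out 2^5: 8608 = 2^5·269; with 35385 mod 8 = 1, (2/35385) = +1; sign now +1; continue with (269/35385)
flip (269/35385) -> (35385/269): both odd, 269 mod 4 = 1, 35385 mod 4 = 1, so the flip contributes +1; sign now +1
(35385/269): 35385 mod 269 = 146, so (35385/269) = (146/269)
factor out 2^1: 146 = 2^1·73; with 269 mod 8 = 5, (2/269) = -1; sign now -1; continue with (73/269)
flip (73/269) -> (269/73): both odd, 73 mod 4 = 1, 269 mod 4 = 1, so the flip contributes +1; sign now -1
(269/73): 269 mod 73 = 50, so (269/73) = (50/73)
factor out 2^1: 50 = 2^1·25; with 73 mod 8 = 1, (2/73) = +1; sign now -1; continue with (25/73)
flip (25/73) -> (73/25): both odd, 25 mod 4 = 1, 73 mod 4 = 1, so the flip contributes +1; sign now -1
(73/25): 73 mod 25 = 23, so (73/25) = (23/25)
flip (23/25) -> (25/23): both odd, 23 mod 4 = 3, 25 mod 4 = 1, so the flip contributes +1; sign now -1
(25/23): 25 mod 23 = 2, so (25/23) = (2/23)
factor out 2^1: 2 = 2^1·1; with 23 mod 8 = 7, (2/23) = +1; sign now -1; continue with (1/23)
reached (1/23) = 1, so the symbol is -1

-1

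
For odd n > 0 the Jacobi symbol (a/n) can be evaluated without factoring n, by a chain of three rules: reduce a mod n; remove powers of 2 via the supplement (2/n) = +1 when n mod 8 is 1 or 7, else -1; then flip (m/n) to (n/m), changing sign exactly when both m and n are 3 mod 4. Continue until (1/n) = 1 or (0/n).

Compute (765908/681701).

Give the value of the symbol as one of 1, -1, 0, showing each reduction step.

-1

(765908/681701): 765908 mod 681701 = 84207, so (765908/681701) = (84207/681701)
flip (84207/681701) -> (681701/84207): both odd, 84207 mod 4 = 3, 681701 mod 4 = 1, so the flip contributes +1; sign now +1
(681701/84207): 681701 mod 84207 = 8045, so (681701/84207) = (8045/84207)
flip (8045/84207) -> (84207/8045): both odd, 8045 mod 4 = 1, 84207 mod 4 = 3, so the flip contributes +1; sign now +1
(84207/8045): 84207 mod 8045 = 3757, so (84207/8045) = (3757/8045)
flip (3757/8045) -> (8045/3757): both odd, 3757 mod 4 = 1, 8045 mod 4 = 1, so the flip contributes +1; sign now +1
(8045/3757): 8045 mod 3757 = 531, so (8045/3757) = (531/3757)
flip (531/3757) -> (3757/531): both odd, 531 mod 4 = 3, 3757 mod 4 = 1, so the flip contributes +1; sign now +1
(3757/531): 3757 mod 531 = 40, so (3757/531) = (40/531)
factor out 2^3: 40 = 2^3·5; with 531 mod 8 = 3, (2/531) = -1; sign now -1; continue with (5/531)
flip (5/531) -> (531/5): both odd, 5 mod 4 = 1, 531 mod 4 = 3, so the flip contributes +1; sign now -1
(531/5): 531 mod 5 = 1, so (531/5) = (1/5)
reached (1/5) = 1, so the symbol is -1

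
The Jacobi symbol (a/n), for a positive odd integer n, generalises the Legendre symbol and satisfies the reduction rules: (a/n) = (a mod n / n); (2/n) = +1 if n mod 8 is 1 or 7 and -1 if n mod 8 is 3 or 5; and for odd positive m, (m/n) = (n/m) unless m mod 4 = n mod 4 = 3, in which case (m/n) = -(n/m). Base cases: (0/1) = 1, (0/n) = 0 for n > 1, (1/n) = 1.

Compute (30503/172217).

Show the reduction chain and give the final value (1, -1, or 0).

reciprocity: (30503/172217) = +1·(172217/30503) since 30503 mod 4 = 3, 172217 mod 4 = 1; sign now +1
(172217/30503) = (19702/30503)   [reduce mod 30503]
19702 = 2^1·9851; (2/30503) = +1 since 30503 mod 8 = 7, so (19702/30503) = (+1)^1·(9851/30503); sign now +1
reciprocity: (9851/30503) = -1·(30503/9851) since 9851 mod 4 = 3, 30503 mod 4 = 3; sign now -1
(30503/9851) = (950/9851)   [reduce mod 9851]
950 = 2^1·475; (2/9851) = -1 since 9851 mod 8 = 3, so (950/9851) = (-1)^1·(475/9851); sign now +1
reciprocity: (475/9851) = -1·(9851/475) since 475 mod 4 = 3, 9851 mod 4 = 3; sign now -1
(9851/475) = (351/475)   [reduce mod 475]
reciprocity: (351/475) = -1·(475/351) since 351 mod 4 = 3, 475 mod 4 = 3; sign now +1
(475/351) = (124/351)   [reduce mod 351]
124 = 2^2·31; (2/351) = +1 since 351 mod 8 = 7, so (124/351) = (+1)^2·(31/351); sign now +1
reciprocity: (31/351) = -1·(351/31) since 31 mod 4 = 3, 351 mod 4 = 3; sign now -1
(351/31) = (10/31)   [reduce mod 31]
10 = 2^1·5; (2/31) = +1 since 31 mod 8 = 7, so (10/31) = (+1)^1·(5/31); sign now -1
reciprocity: (5/31) = +1·(31/5) since 5 mod 4 = 1, 31 mod 4 = 3; sign now -1
(31/5) = (1/5)   [reduce mod 5]
(1/5) = 1; final value = sign = -1

-1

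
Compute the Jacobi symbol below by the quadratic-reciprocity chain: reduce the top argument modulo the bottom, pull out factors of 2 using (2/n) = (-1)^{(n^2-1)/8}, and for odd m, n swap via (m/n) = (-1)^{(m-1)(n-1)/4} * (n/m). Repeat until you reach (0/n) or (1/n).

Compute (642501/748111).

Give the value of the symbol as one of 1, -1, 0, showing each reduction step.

flip (642501/748111) -> (748111/642501): both odd, 642501 mod 4 = 1, 748111 mod 4 = 3, so the flip contributes +1; sign now +1
(748111/642501): 748111 mod 642501 = 105610, so (748111/642501) = (105610/642501)
factor out 2^1: 105610 = 2^1·52805; with 642501 mod 8 = 5, (2/642501) = -1; sign now -1; continue with (52805/642501)
flip (52805/642501) -> (642501/52805): both odd, 52805 mod 4 = 1, 642501 mod 4 = 1, so the flip contributes +1; sign now -1
(642501/52805): 642501 mod 52805 = 8841, so (642501/52805) = (8841/52805)
flip (8841/52805) -> (52805/8841): both odd, 8841 mod 4 = 1, 52805 mod 4 = 1, so the flip contributes +1; sign now -1
(52805/8841): 52805 mod 8841 = 8600, so (52805/8841) = (8600/8841)
factor out 2^3: 8600 = 2^3·1075; with 8841 mod 8 = 1, (2/8841) = +1; sign now -1; continue with (1075/8841)
flip (1075/8841) -> (8841/1075): both odd, 1075 mod 4 = 3, 8841 mod 4 = 1, so the flip contributes +1; sign now -1
(8841/1075): 8841 mod 1075 = 241, so (8841/1075) = (241/1075)
flip (241/1075) -> (1075/241): both odd, 241 mod 4 = 1, 1075 mod 4 = 3, so the flip contributes +1; sign now -1
(1075/241): 1075 mod 241 = 111, so (1075/241) = (111/241)
flip (111/241) -> (241/111): both odd, 111 mod 4 = 3, 241 mod 4 = 1, so the flip contributes +1; sign now -1
(241/111): 241 mod 111 = 19, so (241/111) = (19/111)
flip (19/111) -> (111/19): both odd, 19 mod 4 = 3, 111 mod 4 = 3, so the flip contributes -1; sign now +1
(111/19): 111 mod 19 = 16, so (111/19) = (16/19)
factor out 2^4: 16 = 2^4·1; with 19 mod 8 = 3, (2/19) = -1; sign now +1; continue with (1/19)
reached (1/19) = 1, so the symbol is +1

1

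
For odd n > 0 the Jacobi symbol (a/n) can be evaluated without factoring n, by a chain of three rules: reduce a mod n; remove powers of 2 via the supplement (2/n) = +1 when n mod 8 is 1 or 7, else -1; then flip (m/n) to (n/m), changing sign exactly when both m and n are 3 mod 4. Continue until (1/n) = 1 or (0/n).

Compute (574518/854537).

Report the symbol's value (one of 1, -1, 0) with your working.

factor out 2^1: 574518 = 2^1·287259; with 854537 mod 8 = 1, (2/854537) = +1; sign now +1; continue with (287259/854537)
flip (287259/854537) -> (854537/287259): both odd, 287259 mod 4 = 3, 854537 mod 4 = 1, so the flip contributes +1; sign now +1
(854537/287259): 854537 mod 287259 = 280019, so (854537/287259) = (280019/287259)
flip (280019/287259) -> (287259/280019): both odd, 280019 mod 4 = 3, 287259 mod 4 = 3, so the flip contributes -1; sign now -1
(287259/280019): 287259 mod 280019 = 7240, so (287259/280019) = (7240/280019)
factor out 2^3: 7240 = 2^3·905; with 280019 mod 8 = 3, (2/280019) = -1; sign now +1; continue with (905/280019)
flip (905/280019) -> (280019/905): both odd, 905 mod 4 = 1, 280019 mod 4 = 3, so the flip contributes +1; sign now +1
(280019/905): 280019 mod 905 = 374, so (280019/905) = (374/905)
factor out 2^1: 374 = 2^1·187; with 905 mod 8 = 1, (2/905) = +1; sign now +1; continue with (187/905)
flip (187/905) -> (905/187): both odd, 187 mod 4 = 3, 905 mod 4 = 1, so the flip contributes +1; sign now +1
(905/187): 905 mod 187 = 157, so (905/187) = (157/187)
flip (157/187) -> (187/157): both odd, 157 mod 4 = 1, 187 mod 4 = 3, so the flip contributes +1; sign now +1
(187/157): 187 mod 157 = 30, so (187/157) = (30/157)
factor out 2^1: 30 = 2^1·15; with 157 mod 8 = 5, (2/157) = -1; sign now -1; continue with (15/157)
flip (15/157) -> (157/15): both odd, 15 mod 4 = 3, 157 mod 4 = 1, so the flip contributes +1; sign now -1
(157/15): 157 mod 15 = 7, so (157/15) = (7/15)
flip (7/15) -> (15/7): both odd, 7 mod 4 = 3, 15 mod 4 = 3, so the flip contributes -1; sign now +1
(15/7): 15 mod 7 = 1, so (15/7) = (1/7)
reached (1/7) = 1, so the symbol is +1

1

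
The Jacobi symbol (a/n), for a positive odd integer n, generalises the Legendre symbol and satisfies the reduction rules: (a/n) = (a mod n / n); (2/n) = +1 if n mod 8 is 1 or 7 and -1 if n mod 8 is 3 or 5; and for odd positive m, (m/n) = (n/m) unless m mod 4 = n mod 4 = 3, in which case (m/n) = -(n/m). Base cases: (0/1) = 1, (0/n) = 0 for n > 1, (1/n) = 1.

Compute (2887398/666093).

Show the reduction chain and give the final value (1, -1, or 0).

(2887398/666093): 2887398 mod 666093 = 223026, so (2887398/666093) = (223026/666093)
factor out 2^1: 223026 = 2^1·111513; with 666093 mod 8 = 5, (2/666093) = -1; sign now -1; continue with (111513/666093)
flip (111513/666093) -> (666093/111513): both odd, 111513 mod 4 = 1, 666093 mod 4 = 1, so the flip contributes +1; sign now -1
(666093/111513): 666093 mod 111513 = 108528, so (666093/111513) = (108528/111513)
factor out 2^4: 108528 = 2^4·6783; with 111513 mod 8 = 1, (2/111513) = +1; sign now -1; continue with (6783/111513)
flip (6783/111513) -> (111513/6783): both odd, 6783 mod 4 = 3, 111513 mod 4 = 1, so the flip contributes +1; sign now -1
(111513/6783): 111513 mod 6783 = 2985, so (111513/6783) = (2985/6783)
flip (2985/6783) -> (6783/2985): both odd, 2985 mod 4 = 1, 6783 mod 4 = 3, so the flip contributes +1; sign now -1
(6783/2985): 6783 mod 2985 = 813, so (6783/2985) = (813/2985)
flip (813/2985) -> (2985/813): both odd, 813 mod 4 = 1, 2985 mod 4 = 1, so the flip contributes +1; sign now -1
(2985/813): 2985 mod 813 = 546, so (2985/813) = (546/813)
factor out 2^1: 546 = 2^1·273; with 813 mod 8 = 5, (2/813) = -1; sign now +1; continue with (273/813)
flip (273/813) -> (813/273): both odd, 273 mod 4 = 1, 813 mod 4 = 1, so the flip contributes +1; sign now +1
(813/273): 813 mod 273 = 267, so (813/273) = (267/273)
flip (267/273) -> (273/267): both odd, 267 mod 4 = 3, 273 mod 4 = 1, so the flip contributes +1; sign now +1
(273/267): 273 mod 267 = 6, so (273/267) = (6/267)
factor out 2^1: 6 = 2^1·3; with 267 mod 8 = 3, (2/267) = -1; sign now -1; continue with (3/267)
flip (3/267) -> (267/3): both odd, 3 mod 4 = 3, 267 mod 4 = 3, so the flip contributes -1; sign now +1
(267/3): 267 mod 3 = 0, so (267/3) = (0/3)
reached (0/3); gcd(a, n) > 1, so (0/3) = 0 and the symbol is 0

0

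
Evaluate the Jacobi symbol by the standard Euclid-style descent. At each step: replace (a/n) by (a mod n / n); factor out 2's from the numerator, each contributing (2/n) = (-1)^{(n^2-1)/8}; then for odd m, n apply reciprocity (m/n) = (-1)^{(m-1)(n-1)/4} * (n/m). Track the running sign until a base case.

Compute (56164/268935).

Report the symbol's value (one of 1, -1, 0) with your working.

1

56164 = 2^2·14041; (2/268935) = +1 since 268935 mod 8 = 7, so (56164/268935) = (+1)^2·(14041/268935); sign now +1
reciprocity: (14041/268935) = +1·(268935/14041) since 14041 mod 4 = 1, 268935 mod 4 = 3; sign now +1
(268935/14041) = (2156/14041)   [reduce mod 14041]
2156 = 2^2·539; (2/14041) = +1 since 14041 mod 8 = 1, so (2156/14041) = (+1)^2·(539/14041); sign now +1
reciprocity: (539/14041) = +1·(14041/539) since 539 mod 4 = 3, 14041 mod 4 = 1; sign now +1
(14041/539) = (27/539)   [reduce mod 539]
reciprocity: (27/539) = -1·(539/27) since 27 mod 4 = 3, 539 mod 4 = 3; sign now -1
(539/27) = (26/27)   [reduce mod 27]
26 = 2^1·13; (2/27) = -1 since 27 mod 8 = 3, so (26/27) = (-1)^1·(13/27); sign now +1
reciprocity: (13/27) = +1·(27/13) since 13 mod 4 = 1, 27 mod 4 = 3; sign now +1
(27/13) = (1/13)   [reduce mod 13]
(1/13) = 1; final value = sign = +1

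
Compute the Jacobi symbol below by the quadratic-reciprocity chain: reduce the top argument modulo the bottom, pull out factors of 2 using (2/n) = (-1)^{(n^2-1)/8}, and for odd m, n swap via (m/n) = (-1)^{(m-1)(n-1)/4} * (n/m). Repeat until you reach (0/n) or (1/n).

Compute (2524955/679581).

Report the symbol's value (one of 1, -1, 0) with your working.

(2524955/679581) = (486212/679581)   [reduce mod 679581]
486212 = 2^2·121553; (2/679581) = -1 since 679581 mod 8 = 5, so (486212/679581) = (-1)^2·(121553/679581); sign now +1
reciprocity: (121553/679581) = +1·(679581/121553) since 121553 mod 4 = 1, 679581 mod 4 = 1; sign now +1
(679581/121553) = (71816/121553)   [reduce mod 121553]
71816 = 2^3·8977; (2/121553) = +1 since 121553 mod 8 = 1, so (71816/121553) = (+1)^3·(8977/121553); sign now +1
reciprocity: (8977/121553) = +1·(121553/8977) since 8977 mod 4 = 1, 121553 mod 4 = 1; sign now +1
(121553/8977) = (4852/8977)   [reduce mod 8977]
4852 = 2^2·1213; (2/8977) = +1 since 8977 mod 8 = 1, so (4852/8977) = (+1)^2·(1213/8977); sign now +1
reciprocity: (1213/8977) = +1·(8977/1213) since 1213 mod 4 = 1, 8977 mod 4 = 1; sign now +1
(8977/1213) = (486/1213)   [reduce mod 1213]
486 = 2^1·243; (2/1213) = -1 since 1213 mod 8 = 5, so (486/1213) = (-1)^1·(243/1213); sign now -1
reciprocity: (243/1213) = +1·(1213/243) since 243 mod 4 = 3, 1213 mod 4 = 1; sign now -1
(1213/243) = (241/243)   [reduce mod 243]
reciprocity: (241/243) = +1·(243/241) since 241 mod 4 = 1, 243 mod 4 = 3; sign now -1
(243/241) = (2/241)   [reduce mod 241]
2 = 2^1·1; (2/241) = +1 since 241 mod 8 = 1, so (2/241) = (+1)^1·(1/241); sign now -1
(1/241) = 1; final value = sign = -1

-1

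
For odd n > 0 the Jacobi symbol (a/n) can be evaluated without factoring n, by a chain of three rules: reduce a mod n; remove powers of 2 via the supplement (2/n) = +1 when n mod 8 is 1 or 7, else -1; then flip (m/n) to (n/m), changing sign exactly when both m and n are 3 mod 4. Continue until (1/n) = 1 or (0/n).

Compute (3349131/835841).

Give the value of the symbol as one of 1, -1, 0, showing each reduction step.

(3349131/835841): 3349131 mod 835841 = 5767, so (3349131/835841) = (5767/835841)
flip (5767/835841) -> (835841/5767): both odd, 5767 mod 4 = 3, 835841 mod 4 = 1, so the flip contributes +1; sign now +1
(835841/5767): 835841 mod 5767 = 5393, so (835841/5767) = (5393/5767)
flip (5393/5767) -> (5767/5393): both odd, 5393 mod 4 = 1, 5767 mod 4 = 3, so the flip contributes +1; sign now +1
(5767/5393): 5767 mod 5393 = 374, so (5767/5393) = (374/5393)
factor out 2^1: 374 = 2^1·187; with 5393 mod 8 = 1, (2/5393) = +1; sign now +1; continue with (187/5393)
flip (187/5393) -> (5393/187): both odd, 187 mod 4 = 3, 5393 mod 4 = 1, so the flip contributes +1; sign now +1
(5393/187): 5393 mod 187 = 157, so (5393/187) = (157/187)
flip (157/187) -> (187/157): both odd, 157 mod 4 = 1, 187 mod 4 = 3, so the flip contributes +1; sign now +1
(187/157): 187 mod 157 = 30, so (187/157) = (30/157)
factor out 2^1: 30 = 2^1·15; with 157 mod 8 = 5, (2/157) = -1; sign now -1; continue with (15/157)
flip (15/157) -> (157/15): both odd, 15 mod 4 = 3, 157 mod 4 = 1, so the flip contributes +1; sign now -1
(157/15): 157 mod 15 = 7, so (157/15) = (7/15)
flip (7/15) -> (15/7): both odd, 7 mod 4 = 3, 15 mod 4 = 3, so the flip contributes -1; sign now +1
(15/7): 15 mod 7 = 1, so (15/7) = (1/7)
reached (1/7) = 1, so the symbol is +1

1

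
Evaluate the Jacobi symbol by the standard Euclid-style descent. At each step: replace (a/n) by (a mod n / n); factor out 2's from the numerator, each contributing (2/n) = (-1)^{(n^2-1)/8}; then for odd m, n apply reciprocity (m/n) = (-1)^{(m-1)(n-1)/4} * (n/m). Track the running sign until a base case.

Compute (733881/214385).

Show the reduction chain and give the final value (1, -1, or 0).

(733881/214385) = (90726/214385)   [reduce mod 214385]
90726 = 2^1·45363; (2/214385) = +1 since 214385 mod 8 = 1, so (90726/214385) = (+1)^1·(45363/214385); sign now +1
reciprocity: (45363/214385) = +1·(214385/45363) since 45363 mod 4 = 3, 214385 mod 4 = 1; sign now +1
(214385/45363) = (32933/45363)   [reduce mod 45363]
reciprocity: (32933/45363) = +1·(45363/32933) since 32933 mod 4 = 1, 45363 mod 4 = 3; sign now +1
(45363/32933) = (12430/32933)   [reduce mod 32933]
12430 = 2^1·6215; (2/32933) = -1 since 32933 mod 8 = 5, so (12430/32933) = (-1)^1·(6215/32933); sign now -1
reciprocity: (6215/32933) = +1·(32933/6215) since 6215 mod 4 = 3, 32933 mod 4 = 1; sign now -1
(32933/6215) = (1858/6215)   [reduce mod 6215]
1858 = 2^1·929; (2/6215) = +1 since 6215 mod 8 = 7, so (1858/6215) = (+1)^1·(929/6215); sign now -1
reciprocity: (929/6215) = +1·(6215/929) since 929 mod 4 = 1, 6215 mod 4 = 3; sign now -1
(6215/929) = (641/929)   [reduce mod 929]
reciprocity: (641/929) = +1·(929/641) since 641 mod 4 = 1, 929 mod 4 = 1; sign now -1
(929/641) = (288/641)   [reduce mod 641]
288 = 2^5·9; (2/641) = +1 since 641 mod 8 = 1, so (288/641) = (+1)^5·(9/641); sign now -1
reciprocity: (9/641) = +1·(641/9) since 9 mod 4 = 1, 641 mod 4 = 1; sign now -1
(641/9) = (2/9)   [reduce mod 9]
2 = 2^1·1; (2/9) = +1 since 9 mod 8 = 1, so (2/9) = (+1)^1·(1/9); sign now -1
(1/9) = 1; final value = sign = -1

-1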